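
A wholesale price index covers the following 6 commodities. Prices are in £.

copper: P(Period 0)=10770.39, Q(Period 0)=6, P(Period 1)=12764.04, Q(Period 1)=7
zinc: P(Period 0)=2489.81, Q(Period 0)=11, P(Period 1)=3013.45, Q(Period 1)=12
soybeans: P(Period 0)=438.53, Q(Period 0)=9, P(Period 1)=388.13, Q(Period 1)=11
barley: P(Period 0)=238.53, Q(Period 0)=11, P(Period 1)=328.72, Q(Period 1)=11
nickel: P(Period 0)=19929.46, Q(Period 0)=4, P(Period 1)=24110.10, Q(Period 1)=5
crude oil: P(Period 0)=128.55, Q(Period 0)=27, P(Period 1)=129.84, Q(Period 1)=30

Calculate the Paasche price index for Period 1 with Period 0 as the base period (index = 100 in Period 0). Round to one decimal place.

119.2

Paasche price index uses current-period quantities as weights.
ΣP(Period 1)·Q(Period 1) = 12764.04×7 + 3013.45×12 + 388.13×11 + 328.72×11 + 24110.10×5 + 129.84×30 = 89348.28 + 36161.4 + 4269.43 + 3615.92 + 120550.5 + 3895.2 = 257840.73
ΣP(Period 0)·Q(Period 1) = 10770.39×7 + 2489.81×12 + 438.53×11 + 238.53×11 + 19929.46×5 + 128.55×30 = 75392.73 + 29877.72 + 4823.83 + 2623.83 + 99647.3 + 3856.5 = 216221.91
Index = 257840.73 / 216221.91 × 100 = 119.2482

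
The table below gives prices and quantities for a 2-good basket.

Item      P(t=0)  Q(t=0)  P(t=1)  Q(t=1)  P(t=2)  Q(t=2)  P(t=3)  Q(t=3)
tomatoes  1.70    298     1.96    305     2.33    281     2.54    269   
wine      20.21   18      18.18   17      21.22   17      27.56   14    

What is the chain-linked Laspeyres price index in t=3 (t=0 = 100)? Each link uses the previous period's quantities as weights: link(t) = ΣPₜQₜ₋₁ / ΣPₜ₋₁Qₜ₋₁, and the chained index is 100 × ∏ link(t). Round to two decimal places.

144.02

Link t=0→t=1:
ΣP(t=1)Q(t=0) = 1.96×298 + 18.18×18 = 584.08 + 327.24 = 911.32
ΣP(t=0)Q(t=0) = 1.70×298 + 20.21×18 = 506.6 + 363.78 = 870.38
link = 911.32/870.38 = 1.047037
Link t=1→t=2:
ΣP(t=2)Q(t=1) = 2.33×305 + 21.22×17 = 710.65 + 360.74 = 1071.39
ΣP(t=1)Q(t=1) = 1.96×305 + 18.18×17 = 597.8 + 309.06 = 906.86
link = 1071.39/906.86 = 1.181428
Link t=2→t=3:
ΣP(t=3)Q(t=2) = 2.54×281 + 27.56×17 = 713.74 + 468.52 = 1182.26
ΣP(t=2)Q(t=2) = 2.33×281 + 21.22×17 = 654.73 + 360.74 = 1015.47
link = 1182.26/1015.47 = 1.164249
Chained index = 100 × 1.047037 × 1.181428 × 1.164249 = 144.0175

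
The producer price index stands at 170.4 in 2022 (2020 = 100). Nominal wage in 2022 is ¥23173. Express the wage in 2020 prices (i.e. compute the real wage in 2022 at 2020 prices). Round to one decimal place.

Real = Nominal ÷ (Index/100) = 23173 ÷ (170.4/100)
     = 23173 ÷ 1.704 = 13599.1784

13599.2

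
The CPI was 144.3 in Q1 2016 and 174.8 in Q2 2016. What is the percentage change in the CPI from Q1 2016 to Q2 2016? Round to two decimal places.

Change = (174.8 − 144.3) / 144.3 × 100
       = 30.5 / 144.3 × 100 = 21.1365%

21.14%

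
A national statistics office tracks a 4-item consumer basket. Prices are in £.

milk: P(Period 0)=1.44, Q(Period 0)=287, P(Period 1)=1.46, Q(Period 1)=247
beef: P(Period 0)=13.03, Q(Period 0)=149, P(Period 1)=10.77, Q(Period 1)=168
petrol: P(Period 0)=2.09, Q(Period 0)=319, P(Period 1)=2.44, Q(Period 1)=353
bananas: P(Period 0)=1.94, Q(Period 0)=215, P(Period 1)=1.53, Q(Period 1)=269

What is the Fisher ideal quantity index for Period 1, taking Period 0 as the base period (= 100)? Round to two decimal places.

Laspeyres component (base-period weights):
ΣP(Period 0)Q(Period 1) = 1.44×247 + 13.03×168 + 2.09×353 + 1.94×269 = 355.68 + 2189.04 + 737.77 + 521.86 = 3804.35
ΣP(Period 0)Q(Period 0) = 1.44×287 + 13.03×149 + 2.09×319 + 1.94×215 = 413.28 + 1941.47 + 666.71 + 417.1 = 3438.56
L = 3804.35 / 3438.56 × 100 = 110.6379
Paasche component (current-period weights):
ΣP(Period 1)Q(Period 1) = 1.46×247 + 10.77×168 + 2.44×353 + 1.53×269 = 360.62 + 1809.36 + 861.32 + 411.57 = 3442.87
ΣP(Period 1)Q(Period 0) = 1.46×287 + 10.77×149 + 2.44×319 + 1.53×215 = 419.02 + 1604.73 + 778.36 + 328.95 = 3131.06
P = 3442.87 / 3131.06 × 100 = 109.9586
Fisher = √(L × P) = √(110.6379 × 109.9586) = 110.2977

110.30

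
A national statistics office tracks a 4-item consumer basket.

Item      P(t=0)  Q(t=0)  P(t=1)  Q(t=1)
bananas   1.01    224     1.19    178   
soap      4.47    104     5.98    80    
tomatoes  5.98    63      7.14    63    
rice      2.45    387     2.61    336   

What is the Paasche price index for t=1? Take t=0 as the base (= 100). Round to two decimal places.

Paasche price index uses current-period quantities as weights.
ΣP(t=1)·Q(t=1) = 1.19×178 + 5.98×80 + 7.14×63 + 2.61×336 = 211.82 + 478.4 + 449.82 + 876.96 = 2017
ΣP(t=0)·Q(t=1) = 1.01×178 + 4.47×80 + 5.98×63 + 2.45×336 = 179.78 + 357.6 + 376.74 + 823.2 = 1737.32
Index = 2017 / 1737.32 × 100 = 116.0984

116.10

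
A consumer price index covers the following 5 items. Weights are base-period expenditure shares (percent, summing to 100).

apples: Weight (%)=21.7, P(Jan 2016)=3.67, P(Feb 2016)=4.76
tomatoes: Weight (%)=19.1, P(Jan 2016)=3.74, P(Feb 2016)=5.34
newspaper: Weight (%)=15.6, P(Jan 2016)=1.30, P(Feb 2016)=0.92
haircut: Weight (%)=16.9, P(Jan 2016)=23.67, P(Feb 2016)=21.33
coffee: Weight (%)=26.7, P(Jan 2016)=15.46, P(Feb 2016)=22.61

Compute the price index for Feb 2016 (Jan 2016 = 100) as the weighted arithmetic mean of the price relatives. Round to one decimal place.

apples: 21.7 × (4.76/3.67) = 21.7 × 1.297003 = 28.1450
tomatoes: 19.1 × (5.34/3.74) = 19.1 × 1.427807 = 27.2711
newspaper: 15.6 × (0.92/1.30) = 15.6 × 0.707692 = 11.0400
haircut: 16.9 × (21.33/23.67) = 16.9 × 0.901141 = 15.2293
coffee: 26.7 × (22.61/15.46) = 26.7 × 1.462484 = 39.0483
Index = Σ wᵢ·(p₁ᵢ/p₀ᵢ) = 28.1450 + 27.2711 + 11.0400 + 15.2293 + 39.0483 = 120.7337

120.7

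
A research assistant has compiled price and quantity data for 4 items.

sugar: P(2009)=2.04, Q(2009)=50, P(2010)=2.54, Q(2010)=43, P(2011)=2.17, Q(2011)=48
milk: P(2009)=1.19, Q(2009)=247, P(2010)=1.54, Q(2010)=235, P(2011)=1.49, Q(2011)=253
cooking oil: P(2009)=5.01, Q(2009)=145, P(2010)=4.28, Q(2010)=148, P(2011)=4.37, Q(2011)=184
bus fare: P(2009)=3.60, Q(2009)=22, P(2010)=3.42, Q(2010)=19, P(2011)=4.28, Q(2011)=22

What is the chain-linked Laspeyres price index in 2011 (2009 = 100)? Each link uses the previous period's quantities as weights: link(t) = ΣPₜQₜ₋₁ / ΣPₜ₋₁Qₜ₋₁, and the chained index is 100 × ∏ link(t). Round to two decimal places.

100.31

Link 2009→2010:
ΣP(2010)Q(2009) = 2.54×50 + 1.54×247 + 4.28×145 + 3.42×22 = 127 + 380.38 + 620.6 + 75.24 = 1203.22
ΣP(2009)Q(2009) = 2.04×50 + 1.19×247 + 5.01×145 + 3.60×22 = 102 + 293.93 + 726.45 + 79.2 = 1201.58
link = 1203.22/1201.58 = 1.001365
Link 2010→2011:
ΣP(2011)Q(2010) = 2.17×43 + 1.49×235 + 4.37×148 + 4.28×19 = 93.31 + 350.15 + 646.76 + 81.32 = 1171.54
ΣP(2010)Q(2010) = 2.54×43 + 1.54×235 + 4.28×148 + 3.42×19 = 109.22 + 361.9 + 633.44 + 64.98 = 1169.54
link = 1171.54/1169.54 = 1.001710
Chained index = 100 × 1.001365 × 1.001710 = 100.3077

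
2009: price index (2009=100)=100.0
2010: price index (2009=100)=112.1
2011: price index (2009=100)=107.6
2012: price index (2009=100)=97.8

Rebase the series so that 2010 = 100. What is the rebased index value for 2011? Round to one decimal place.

96.0

Rebased(2011) = 107.6 / 112.1 × 100 = 95.9857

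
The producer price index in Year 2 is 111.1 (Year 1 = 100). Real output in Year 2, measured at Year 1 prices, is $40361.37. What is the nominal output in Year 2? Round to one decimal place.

Nominal = Real × (Index/100) = 40361.37 × (111.1/100)
        = 40361.37 × 1.111 = 44841.4821

44841.5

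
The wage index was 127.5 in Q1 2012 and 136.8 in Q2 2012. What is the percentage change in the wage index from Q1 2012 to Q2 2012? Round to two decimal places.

7.29%

Change = (136.8 − 127.5) / 127.5 × 100
       = 9.3 / 127.5 × 100 = 7.2941%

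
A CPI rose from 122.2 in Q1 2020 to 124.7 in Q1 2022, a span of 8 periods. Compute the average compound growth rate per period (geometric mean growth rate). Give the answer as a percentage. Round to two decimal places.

Growth factor = (124.7/122.2)^(1/8) = (1.020458)^(1/8) = 1.002535
Growth rate = 1.002535 − 1 = 0.002535 = 0.2535%

0.25%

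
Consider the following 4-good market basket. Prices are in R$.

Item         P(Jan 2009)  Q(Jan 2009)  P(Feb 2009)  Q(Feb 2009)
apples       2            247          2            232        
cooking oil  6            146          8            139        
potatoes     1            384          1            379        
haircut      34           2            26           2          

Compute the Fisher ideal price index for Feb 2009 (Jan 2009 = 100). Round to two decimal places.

115.08

Laspeyres component (base-period weights):
ΣP(Feb 2009)Q(Jan 2009) = 2×247 + 8×146 + 1×384 + 26×2 = 494 + 1168 + 384 + 52 = 2098
ΣP(Jan 2009)Q(Jan 2009) = 2×247 + 6×146 + 1×384 + 34×2 = 494 + 876 + 384 + 68 = 1822
L = 2098 / 1822 × 100 = 115.1482
Paasche component (current-period weights):
ΣP(Feb 2009)Q(Feb 2009) = 2×232 + 8×139 + 1×379 + 26×2 = 464 + 1112 + 379 + 52 = 2007
ΣP(Jan 2009)Q(Feb 2009) = 2×232 + 6×139 + 1×379 + 34×2 = 464 + 834 + 379 + 68 = 1745
P = 2007 / 1745 × 100 = 115.0143
Fisher = √(L × P) = √(115.1482 × 115.0143) = 115.0812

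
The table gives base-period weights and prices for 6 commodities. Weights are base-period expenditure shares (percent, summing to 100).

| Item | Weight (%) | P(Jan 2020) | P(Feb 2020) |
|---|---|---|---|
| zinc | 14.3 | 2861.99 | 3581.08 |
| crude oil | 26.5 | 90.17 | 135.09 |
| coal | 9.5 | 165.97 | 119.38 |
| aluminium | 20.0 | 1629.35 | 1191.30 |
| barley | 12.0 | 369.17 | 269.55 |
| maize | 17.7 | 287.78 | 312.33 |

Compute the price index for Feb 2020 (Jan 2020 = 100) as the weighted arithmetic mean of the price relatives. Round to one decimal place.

107.0

zinc: 14.3 × (3581.08/2861.99) = 14.3 × 1.251255 = 17.8930
crude oil: 26.5 × (135.09/90.17) = 26.5 × 1.498170 = 39.7015
coal: 9.5 × (119.38/165.97) = 9.5 × 0.719287 = 6.8332
aluminium: 20.0 × (1191.30/1629.35) = 20.0 × 0.731150 = 14.6230
barley: 12.0 × (269.55/369.17) = 12.0 × 0.730151 = 8.7618
maize: 17.7 × (312.33/287.78) = 17.7 × 1.085308 = 19.2100
Index = Σ wᵢ·(p₁ᵢ/p₀ᵢ) = 17.8930 + 39.7015 + 6.8332 + 14.6230 + 8.7618 + 19.2100 = 107.0225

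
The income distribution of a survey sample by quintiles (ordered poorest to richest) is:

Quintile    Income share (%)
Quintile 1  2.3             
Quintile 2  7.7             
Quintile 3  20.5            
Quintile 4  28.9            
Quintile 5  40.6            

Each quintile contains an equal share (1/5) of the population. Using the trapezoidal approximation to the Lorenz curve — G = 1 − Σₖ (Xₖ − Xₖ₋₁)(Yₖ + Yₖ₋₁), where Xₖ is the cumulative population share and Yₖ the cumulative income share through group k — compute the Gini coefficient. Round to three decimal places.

0.391

Cumulative income shares Yₖ: 0.0230, 0.1000, 0.3050, 0.5940, 1.0000
Σ (Xₖ−Xₖ₋₁)(Yₖ+Yₖ₋₁) = (1/5)(0.0230+0.0000) + (1/5)(0.1000+0.0230) + (1/5)(0.3050+0.1000) + (1/5)(0.5940+0.3050) + (1/5)(1.0000+0.5940)
  = 0.0046 + 0.0246 + 0.0810 + 0.1798 + 0.3188 = 0.6088
G = 1 − 0.6088 = 0.3912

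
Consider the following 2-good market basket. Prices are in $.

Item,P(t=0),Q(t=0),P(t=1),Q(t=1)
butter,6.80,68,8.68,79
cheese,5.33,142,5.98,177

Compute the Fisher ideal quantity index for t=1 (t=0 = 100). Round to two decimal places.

Laspeyres component (base-period weights):
ΣP(t=0)Q(t=1) = 6.80×79 + 5.33×177 = 537.2 + 943.41 = 1480.61
ΣP(t=0)Q(t=0) = 6.80×68 + 5.33×142 = 462.4 + 756.86 = 1219.26
L = 1480.61 / 1219.26 × 100 = 121.4351
Paasche component (current-period weights):
ΣP(t=1)Q(t=1) = 8.68×79 + 5.98×177 = 685.72 + 1058.46 = 1744.18
ΣP(t=1)Q(t=0) = 8.68×68 + 5.98×142 = 590.24 + 849.16 = 1439.4
P = 1744.18 / 1439.4 × 100 = 121.1741
Fisher = √(L × P) = √(121.4351 × 121.1741) = 121.3045

121.30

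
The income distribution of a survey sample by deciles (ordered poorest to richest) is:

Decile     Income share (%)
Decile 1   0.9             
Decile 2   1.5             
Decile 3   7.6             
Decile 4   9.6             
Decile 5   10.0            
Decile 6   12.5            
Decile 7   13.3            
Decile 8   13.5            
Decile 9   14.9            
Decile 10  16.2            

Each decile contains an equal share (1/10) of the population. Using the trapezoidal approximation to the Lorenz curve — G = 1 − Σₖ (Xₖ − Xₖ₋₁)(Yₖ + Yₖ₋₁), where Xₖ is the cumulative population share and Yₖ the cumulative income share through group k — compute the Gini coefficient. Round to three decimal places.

Cumulative income shares Yₖ: 0.0090, 0.0240, 0.1000, 0.1960, 0.2960, 0.4210, 0.5540, 0.6890, 0.8380, 1.0000
Σ (Xₖ−Xₖ₋₁)(Yₖ+Yₖ₋₁) = (1/10)(0.0090+0.0000) + (1/10)(0.0240+0.0090) + (1/10)(0.1000+0.0240) + (1/10)(0.1960+0.1000) + (1/10)(0.2960+0.1960) + (1/10)(0.4210+0.2960) + (1/10)(0.5540+0.4210) + (1/10)(0.6890+0.5540) + (1/10)(0.8380+0.6890) + (1/10)(1.0000+0.8380)
  = 0.0009 + 0.0033 + 0.0124 + 0.0296 + 0.0492 + 0.0717 + 0.0975 + 0.1243 + 0.1527 + 0.1838 = 0.7254
G = 1 − 0.7254 = 0.2746

0.275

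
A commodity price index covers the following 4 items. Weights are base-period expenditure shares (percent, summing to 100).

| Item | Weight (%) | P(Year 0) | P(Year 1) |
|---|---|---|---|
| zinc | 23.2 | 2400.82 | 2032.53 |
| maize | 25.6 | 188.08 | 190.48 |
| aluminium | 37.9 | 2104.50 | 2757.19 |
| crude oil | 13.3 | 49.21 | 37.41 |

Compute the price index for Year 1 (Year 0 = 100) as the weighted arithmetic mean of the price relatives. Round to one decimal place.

zinc: 23.2 × (2032.53/2400.82) = 23.2 × 0.846598 = 19.6411
maize: 25.6 × (190.48/188.08) = 25.6 × 1.012761 = 25.9267
aluminium: 37.9 × (2757.19/2104.50) = 37.9 × 1.310140 = 49.6543
crude oil: 13.3 × (37.41/49.21) = 13.3 × 0.760211 = 10.1108
Index = Σ wᵢ·(p₁ᵢ/p₀ᵢ) = 19.6411 + 25.9267 + 49.6543 + 10.1108 = 105.3329

105.3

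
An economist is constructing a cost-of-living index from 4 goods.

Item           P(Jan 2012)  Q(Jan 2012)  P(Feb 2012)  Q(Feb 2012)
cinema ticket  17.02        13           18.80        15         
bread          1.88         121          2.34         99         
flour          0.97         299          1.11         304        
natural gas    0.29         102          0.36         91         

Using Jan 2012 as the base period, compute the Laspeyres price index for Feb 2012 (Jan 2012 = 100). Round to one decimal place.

Laspeyres price index uses base-period quantities as weights.
ΣP(Feb 2012)·Q(Jan 2012) = 18.80×13 + 2.34×121 + 1.11×299 + 0.36×102 = 244.4 + 283.14 + 331.89 + 36.72 = 896.15
ΣP(Jan 2012)·Q(Jan 2012) = 17.02×13 + 1.88×121 + 0.97×299 + 0.29×102 = 221.26 + 227.48 + 290.03 + 29.58 = 768.35
Index = 896.15 / 768.35 × 100 = 116.6330

116.6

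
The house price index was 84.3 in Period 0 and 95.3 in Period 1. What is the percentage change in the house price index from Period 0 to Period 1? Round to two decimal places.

13.05%

Change = (95.3 − 84.3) / 84.3 × 100
       = 11.0 / 84.3 × 100 = 13.0486%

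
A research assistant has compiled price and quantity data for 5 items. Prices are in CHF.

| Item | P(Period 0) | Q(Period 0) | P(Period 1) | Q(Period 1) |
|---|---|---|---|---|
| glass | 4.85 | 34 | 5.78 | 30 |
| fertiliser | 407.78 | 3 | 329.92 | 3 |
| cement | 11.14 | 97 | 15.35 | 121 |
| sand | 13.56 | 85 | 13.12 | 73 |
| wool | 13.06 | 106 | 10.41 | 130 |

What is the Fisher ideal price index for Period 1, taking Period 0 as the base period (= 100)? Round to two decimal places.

Laspeyres component (base-period weights):
ΣP(Period 1)Q(Period 0) = 5.78×34 + 329.92×3 + 15.35×97 + 13.12×85 + 10.41×106 = 196.52 + 989.76 + 1488.95 + 1115.2 + 1103.46 = 4893.89
ΣP(Period 0)Q(Period 0) = 4.85×34 + 407.78×3 + 11.14×97 + 13.56×85 + 13.06×106 = 164.9 + 1223.34 + 1080.58 + 1152.6 + 1384.36 = 5005.78
L = 4893.89 / 5005.78 × 100 = 97.7648
Paasche component (current-period weights):
ΣP(Period 1)Q(Period 1) = 5.78×30 + 329.92×3 + 15.35×121 + 13.12×73 + 10.41×130 = 173.4 + 989.76 + 1857.35 + 957.76 + 1353.3 = 5331.57
ΣP(Period 0)Q(Period 1) = 4.85×30 + 407.78×3 + 11.14×121 + 13.56×73 + 13.06×130 = 145.5 + 1223.34 + 1347.94 + 989.88 + 1697.8 = 5404.46
P = 5331.57 / 5404.46 × 100 = 98.6513
Fisher = √(L × P) = √(97.7648 × 98.6513) = 98.2070

98.21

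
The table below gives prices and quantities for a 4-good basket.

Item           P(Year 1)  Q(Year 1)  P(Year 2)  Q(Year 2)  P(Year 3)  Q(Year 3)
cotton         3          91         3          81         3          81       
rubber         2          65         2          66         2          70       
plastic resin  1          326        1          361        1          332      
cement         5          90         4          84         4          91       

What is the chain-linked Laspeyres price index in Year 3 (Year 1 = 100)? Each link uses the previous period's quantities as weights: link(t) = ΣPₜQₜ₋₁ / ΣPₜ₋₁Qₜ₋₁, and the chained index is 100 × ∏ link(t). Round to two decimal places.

92.37

Link Year 1→Year 2:
ΣP(Year 2)Q(Year 1) = 3×91 + 2×65 + 1×326 + 4×90 = 273 + 130 + 326 + 360 = 1089
ΣP(Year 1)Q(Year 1) = 3×91 + 2×65 + 1×326 + 5×90 = 273 + 130 + 326 + 450 = 1179
link = 1089/1179 = 0.923664
Link Year 2→Year 3:
ΣP(Year 3)Q(Year 2) = 3×81 + 2×66 + 1×361 + 4×84 = 243 + 132 + 361 + 336 = 1072
ΣP(Year 2)Q(Year 2) = 3×81 + 2×66 + 1×361 + 4×84 = 243 + 132 + 361 + 336 = 1072
link = 1072/1072 = 1.000000
Chained index = 100 × 0.923664 × 1.000000 = 92.3664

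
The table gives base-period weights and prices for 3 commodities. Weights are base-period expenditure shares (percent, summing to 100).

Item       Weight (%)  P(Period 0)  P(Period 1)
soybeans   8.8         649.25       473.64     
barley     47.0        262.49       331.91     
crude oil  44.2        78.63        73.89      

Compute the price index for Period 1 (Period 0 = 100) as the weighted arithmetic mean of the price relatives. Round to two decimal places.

107.39

soybeans: 8.8 × (473.64/649.25) = 8.8 × 0.729519 = 6.4198
barley: 47.0 × (331.91/262.49) = 47.0 × 1.264467 = 59.4300
crude oil: 44.2 × (73.89/78.63) = 44.2 × 0.939718 = 41.5355
Index = Σ wᵢ·(p₁ᵢ/p₀ᵢ) = 6.4198 + 59.4300 + 41.5355 = 107.3852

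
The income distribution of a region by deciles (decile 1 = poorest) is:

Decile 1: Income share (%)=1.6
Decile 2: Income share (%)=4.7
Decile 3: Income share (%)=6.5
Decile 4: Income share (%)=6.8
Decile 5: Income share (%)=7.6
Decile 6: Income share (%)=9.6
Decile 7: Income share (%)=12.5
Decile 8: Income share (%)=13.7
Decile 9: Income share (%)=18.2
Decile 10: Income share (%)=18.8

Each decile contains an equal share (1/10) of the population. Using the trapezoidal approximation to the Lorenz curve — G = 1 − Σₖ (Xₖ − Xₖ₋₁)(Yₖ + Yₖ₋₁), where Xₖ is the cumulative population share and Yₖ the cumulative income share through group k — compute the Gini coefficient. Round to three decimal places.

Cumulative income shares Yₖ: 0.0160, 0.0630, 0.1280, 0.1960, 0.2720, 0.3680, 0.4930, 0.6300, 0.8120, 1.0000
Σ (Xₖ−Xₖ₋₁)(Yₖ+Yₖ₋₁) = (1/10)(0.0160+0.0000) + (1/10)(0.0630+0.0160) + (1/10)(0.1280+0.0630) + (1/10)(0.1960+0.1280) + (1/10)(0.2720+0.1960) + (1/10)(0.3680+0.2720) + (1/10)(0.4930+0.3680) + (1/10)(0.6300+0.4930) + (1/10)(0.8120+0.6300) + (1/10)(1.0000+0.8120)
  = 0.0016 + 0.0079 + 0.0191 + 0.0324 + 0.0468 + 0.0640 + 0.0861 + 0.1123 + 0.1442 + 0.1812 = 0.6956
G = 1 − 0.6956 = 0.3044

0.304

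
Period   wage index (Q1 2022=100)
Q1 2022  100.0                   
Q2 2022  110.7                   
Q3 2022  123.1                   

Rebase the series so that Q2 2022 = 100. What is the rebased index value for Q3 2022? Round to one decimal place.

111.2

Rebased(Q3 2022) = 123.1 / 110.7 × 100 = 111.2014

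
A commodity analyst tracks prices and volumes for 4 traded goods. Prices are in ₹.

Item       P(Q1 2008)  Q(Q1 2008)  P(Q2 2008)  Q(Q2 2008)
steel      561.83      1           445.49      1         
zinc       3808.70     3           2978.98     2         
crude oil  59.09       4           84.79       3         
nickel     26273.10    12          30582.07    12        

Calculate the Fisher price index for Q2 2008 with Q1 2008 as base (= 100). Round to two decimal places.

115.24

Laspeyres component (base-period weights):
ΣP(Q2 2008)Q(Q1 2008) = 445.49×1 + 2978.98×3 + 84.79×4 + 30582.07×12 = 445.49 + 8936.94 + 339.16 + 366984.84 = 376706.43
ΣP(Q1 2008)Q(Q1 2008) = 561.83×1 + 3808.70×3 + 59.09×4 + 26273.10×12 = 561.83 + 11426.1 + 236.36 + 315277.2 = 327501.49
L = 376706.43 / 327501.49 × 100 = 115.0243
Paasche component (current-period weights):
ΣP(Q2 2008)Q(Q2 2008) = 445.49×1 + 2978.98×2 + 84.79×3 + 30582.07×12 = 445.49 + 5957.96 + 254.37 + 366984.84 = 373642.66
ΣP(Q1 2008)Q(Q2 2008) = 561.83×1 + 3808.70×2 + 59.09×3 + 26273.10×12 = 561.83 + 7617.4 + 177.27 + 315277.2 = 323633.7
P = 373642.66 / 323633.7 × 100 = 115.4523
Fisher = √(L × P) = √(115.0243 × 115.4523) = 115.2381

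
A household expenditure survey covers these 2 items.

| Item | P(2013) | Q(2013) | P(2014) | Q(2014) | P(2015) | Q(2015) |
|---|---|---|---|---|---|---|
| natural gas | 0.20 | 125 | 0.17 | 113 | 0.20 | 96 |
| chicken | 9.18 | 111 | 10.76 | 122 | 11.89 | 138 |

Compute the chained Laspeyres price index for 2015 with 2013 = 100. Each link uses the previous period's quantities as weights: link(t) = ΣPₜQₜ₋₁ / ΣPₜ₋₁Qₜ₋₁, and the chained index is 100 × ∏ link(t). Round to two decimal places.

128.79

Link 2013→2014:
ΣP(2014)Q(2013) = 0.17×125 + 10.76×111 = 21.25 + 1194.36 = 1215.61
ΣP(2013)Q(2013) = 0.20×125 + 9.18×111 = 25 + 1018.98 = 1043.98
link = 1215.61/1043.98 = 1.164400
Link 2014→2015:
ΣP(2015)Q(2014) = 0.20×113 + 11.89×122 = 22.6 + 1450.58 = 1473.18
ΣP(2014)Q(2014) = 0.17×113 + 10.76×122 = 19.21 + 1312.72 = 1331.93
link = 1473.18/1331.93 = 1.106049
Chained index = 100 × 1.164400 × 1.106049 = 128.7883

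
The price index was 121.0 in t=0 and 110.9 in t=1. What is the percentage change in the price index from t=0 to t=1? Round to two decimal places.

-8.35%

Change = (110.9 − 121.0) / 121.0 × 100
       = -10.1 / 121.0 × 100 = -8.3471%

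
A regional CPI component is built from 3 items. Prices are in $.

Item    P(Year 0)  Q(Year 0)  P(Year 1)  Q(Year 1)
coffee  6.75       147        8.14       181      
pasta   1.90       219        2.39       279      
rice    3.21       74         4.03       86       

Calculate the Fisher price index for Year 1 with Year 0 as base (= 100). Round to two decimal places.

122.62

Laspeyres component (base-period weights):
ΣP(Year 1)Q(Year 0) = 8.14×147 + 2.39×219 + 4.03×74 = 1196.58 + 523.41 + 298.22 = 2018.21
ΣP(Year 0)Q(Year 0) = 6.75×147 + 1.90×219 + 3.21×74 = 992.25 + 416.1 + 237.54 = 1645.89
L = 2018.21 / 1645.89 × 100 = 122.6212
Paasche component (current-period weights):
ΣP(Year 1)Q(Year 1) = 8.14×181 + 2.39×279 + 4.03×86 = 1473.34 + 666.81 + 346.58 = 2486.73
ΣP(Year 0)Q(Year 1) = 6.75×181 + 1.90×279 + 3.21×86 = 1221.75 + 530.1 + 276.06 = 2027.91
P = 2486.73 / 2027.91 × 100 = 122.6253
Fisher = √(L × P) = √(122.6212 × 122.6253) = 122.6232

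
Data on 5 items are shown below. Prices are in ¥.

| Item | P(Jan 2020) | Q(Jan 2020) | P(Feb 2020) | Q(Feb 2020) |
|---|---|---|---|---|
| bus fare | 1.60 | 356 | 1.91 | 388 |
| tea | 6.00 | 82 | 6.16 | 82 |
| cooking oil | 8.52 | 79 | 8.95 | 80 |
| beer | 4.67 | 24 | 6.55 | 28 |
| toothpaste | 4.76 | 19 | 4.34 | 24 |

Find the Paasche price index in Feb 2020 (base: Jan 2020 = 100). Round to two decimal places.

110.31

Paasche price index uses current-period quantities as weights.
ΣP(Feb 2020)·Q(Feb 2020) = 1.91×388 + 6.16×82 + 8.95×80 + 6.55×28 + 4.34×24 = 741.08 + 505.12 + 716 + 183.4 + 104.16 = 2249.76
ΣP(Jan 2020)·Q(Feb 2020) = 1.60×388 + 6.00×82 + 8.52×80 + 4.67×28 + 4.76×24 = 620.8 + 492 + 681.6 + 130.76 + 114.24 = 2039.4
Index = 2249.76 / 2039.4 × 100 = 110.3148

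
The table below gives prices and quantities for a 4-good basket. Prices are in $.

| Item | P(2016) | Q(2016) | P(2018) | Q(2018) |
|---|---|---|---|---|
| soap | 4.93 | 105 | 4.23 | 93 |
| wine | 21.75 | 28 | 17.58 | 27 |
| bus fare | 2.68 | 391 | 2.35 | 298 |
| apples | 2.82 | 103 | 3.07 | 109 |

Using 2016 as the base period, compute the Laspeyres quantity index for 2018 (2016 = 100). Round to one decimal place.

Laspeyres quantity index uses base-period prices as weights.
ΣP(2016)·Q(2018) = 4.93×93 + 21.75×27 + 2.68×298 + 2.82×109 = 458.49 + 587.25 + 798.64 + 307.38 = 2151.76
ΣP(2016)·Q(2016) = 4.93×105 + 21.75×28 + 2.68×391 + 2.82×103 = 517.65 + 609 + 1047.88 + 290.46 = 2464.99
Index = 2151.76 / 2464.99 × 100 = 87.2928

87.3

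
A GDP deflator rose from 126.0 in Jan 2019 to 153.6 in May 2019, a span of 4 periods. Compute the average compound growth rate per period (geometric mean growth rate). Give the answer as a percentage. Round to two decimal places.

Growth factor = (153.6/126.0)^(1/4) = (1.219048)^(1/4) = 1.050764
Growth rate = 1.050764 − 1 = 0.050764 = 5.0764%

5.08%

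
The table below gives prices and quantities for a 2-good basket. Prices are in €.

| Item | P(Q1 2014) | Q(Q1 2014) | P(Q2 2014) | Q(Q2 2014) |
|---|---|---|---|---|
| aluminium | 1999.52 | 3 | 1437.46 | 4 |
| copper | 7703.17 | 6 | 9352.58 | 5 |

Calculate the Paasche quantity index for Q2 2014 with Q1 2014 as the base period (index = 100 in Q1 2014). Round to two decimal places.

Paasche quantity index uses current-period prices as weights.
ΣP(Q2 2014)·Q(Q2 2014) = 1437.46×4 + 9352.58×5 = 5749.84 + 46762.9 = 52512.74
ΣP(Q2 2014)·Q(Q1 2014) = 1437.46×3 + 9352.58×6 = 4312.38 + 56115.48 = 60427.86
Index = 52512.74 / 60427.86 × 100 = 86.9015

86.90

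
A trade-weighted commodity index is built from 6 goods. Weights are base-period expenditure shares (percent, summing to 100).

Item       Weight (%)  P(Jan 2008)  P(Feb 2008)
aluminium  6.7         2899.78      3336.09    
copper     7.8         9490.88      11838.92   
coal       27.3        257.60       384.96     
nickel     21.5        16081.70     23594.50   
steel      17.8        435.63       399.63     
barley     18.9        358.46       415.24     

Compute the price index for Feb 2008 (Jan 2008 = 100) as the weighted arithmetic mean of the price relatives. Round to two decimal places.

128.00

aluminium: 6.7 × (3336.09/2899.78) = 6.7 × 1.150463 = 7.7081
copper: 7.8 × (11838.92/9490.88) = 7.8 × 1.247400 = 9.7297
coal: 27.3 × (384.96/257.60) = 27.3 × 1.494410 = 40.7974
nickel: 21.5 × (23594.50/16081.70) = 21.5 × 1.467165 = 31.5440
steel: 17.8 × (399.63/435.63) = 17.8 × 0.917361 = 16.3290
barley: 18.9 × (415.24/358.46) = 18.9 × 1.158400 = 21.8938
Index = Σ wᵢ·(p₁ᵢ/p₀ᵢ) = 7.7081 + 9.7297 + 40.7974 + 31.5440 + 16.3290 + 21.8938 = 128.0020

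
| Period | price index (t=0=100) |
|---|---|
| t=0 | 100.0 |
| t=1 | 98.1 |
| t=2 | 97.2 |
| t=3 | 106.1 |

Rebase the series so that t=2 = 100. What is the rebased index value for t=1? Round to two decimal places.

Rebased(t=1) = 98.1 / 97.2 × 100 = 100.9259

100.93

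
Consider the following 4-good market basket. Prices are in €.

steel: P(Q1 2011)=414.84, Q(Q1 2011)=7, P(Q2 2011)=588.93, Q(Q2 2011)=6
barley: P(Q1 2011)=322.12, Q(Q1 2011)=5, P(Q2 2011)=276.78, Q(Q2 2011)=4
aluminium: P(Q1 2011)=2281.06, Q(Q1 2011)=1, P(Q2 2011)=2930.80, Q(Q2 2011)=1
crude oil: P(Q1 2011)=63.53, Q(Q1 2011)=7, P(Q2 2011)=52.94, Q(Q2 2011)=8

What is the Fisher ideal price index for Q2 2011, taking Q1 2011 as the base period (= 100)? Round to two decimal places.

Laspeyres component (base-period weights):
ΣP(Q2 2011)Q(Q1 2011) = 588.93×7 + 276.78×5 + 2930.80×1 + 52.94×7 = 4122.51 + 1383.9 + 2930.8 + 370.58 = 8807.79
ΣP(Q1 2011)Q(Q1 2011) = 414.84×7 + 322.12×5 + 2281.06×1 + 63.53×7 = 2903.88 + 1610.6 + 2281.06 + 444.71 = 7240.25
L = 8807.79 / 7240.25 × 100 = 121.6504
Paasche component (current-period weights):
ΣP(Q2 2011)Q(Q2 2011) = 588.93×6 + 276.78×4 + 2930.80×1 + 52.94×8 = 3533.58 + 1107.12 + 2930.8 + 423.52 = 7995.02
ΣP(Q1 2011)Q(Q2 2011) = 414.84×6 + 322.12×4 + 2281.06×1 + 63.53×8 = 2489.04 + 1288.48 + 2281.06 + 508.24 = 6566.82
P = 7995.02 / 6566.82 × 100 = 121.7487
Fisher = √(L × P) = √(121.6504 × 121.7487) = 121.6995

121.70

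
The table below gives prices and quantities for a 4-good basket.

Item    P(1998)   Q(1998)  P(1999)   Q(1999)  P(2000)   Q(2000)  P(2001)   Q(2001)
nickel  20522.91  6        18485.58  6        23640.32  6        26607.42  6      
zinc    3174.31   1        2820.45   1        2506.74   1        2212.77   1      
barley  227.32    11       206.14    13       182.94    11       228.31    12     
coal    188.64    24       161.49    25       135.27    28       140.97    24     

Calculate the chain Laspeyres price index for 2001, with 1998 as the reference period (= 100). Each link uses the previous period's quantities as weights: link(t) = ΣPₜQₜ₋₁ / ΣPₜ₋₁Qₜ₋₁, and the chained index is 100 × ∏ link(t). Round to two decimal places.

Link 1998→1999:
ΣP(1999)Q(1998) = 18485.58×6 + 2820.45×1 + 206.14×11 + 161.49×24 = 110913.48 + 2820.45 + 2267.54 + 3875.76 = 119877.23
ΣP(1998)Q(1998) = 20522.91×6 + 3174.31×1 + 227.32×11 + 188.64×24 = 123137.46 + 3174.31 + 2500.52 + 4527.36 = 133339.65
link = 119877.23/133339.65 = 0.899037
Link 1999→2000:
ΣP(2000)Q(1999) = 23640.32×6 + 2506.74×1 + 182.94×13 + 135.27×25 = 141841.92 + 2506.74 + 2378.22 + 3381.75 = 150108.63
ΣP(1999)Q(1999) = 18485.58×6 + 2820.45×1 + 206.14×13 + 161.49×25 = 110913.48 + 2820.45 + 2679.82 + 4037.25 = 120451
link = 150108.63/120451 = 1.246222
Link 2000→2001:
ΣP(2001)Q(2000) = 26607.42×6 + 2212.77×1 + 228.31×11 + 140.97×28 = 159644.52 + 2212.77 + 2511.41 + 3947.16 = 168315.86
ΣP(2000)Q(2000) = 23640.32×6 + 2506.74×1 + 182.94×11 + 135.27×28 = 141841.92 + 2506.74 + 2012.34 + 3787.56 = 150148.56
link = 168315.86/150148.56 = 1.120995
Chained index = 100 × 0.899037 × 1.246222 × 1.120995 = 125.5962

125.60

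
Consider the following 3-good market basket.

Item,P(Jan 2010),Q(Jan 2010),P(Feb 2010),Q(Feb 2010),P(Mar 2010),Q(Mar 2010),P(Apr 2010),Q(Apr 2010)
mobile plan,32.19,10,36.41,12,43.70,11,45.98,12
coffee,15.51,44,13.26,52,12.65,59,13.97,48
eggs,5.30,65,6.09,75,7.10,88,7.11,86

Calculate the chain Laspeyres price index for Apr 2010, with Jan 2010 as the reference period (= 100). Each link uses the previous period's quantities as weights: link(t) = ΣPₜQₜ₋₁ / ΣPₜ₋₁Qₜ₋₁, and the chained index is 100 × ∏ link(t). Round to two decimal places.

113.92

Link Jan 2010→Feb 2010:
ΣP(Feb 2010)Q(Jan 2010) = 36.41×10 + 13.26×44 + 6.09×65 = 364.1 + 583.44 + 395.85 = 1343.39
ΣP(Jan 2010)Q(Jan 2010) = 32.19×10 + 15.51×44 + 5.30×65 = 321.9 + 682.44 + 344.5 = 1348.84
link = 1343.39/1348.84 = 0.995959
Link Feb 2010→Mar 2010:
ΣP(Mar 2010)Q(Feb 2010) = 43.70×12 + 12.65×52 + 7.10×75 = 524.4 + 657.8 + 532.5 = 1714.7
ΣP(Feb 2010)Q(Feb 2010) = 36.41×12 + 13.26×52 + 6.09×75 = 436.92 + 689.52 + 456.75 = 1583.19
link = 1714.7/1583.19 = 1.083066
Link Mar 2010→Apr 2010:
ΣP(Apr 2010)Q(Mar 2010) = 45.98×11 + 13.97×59 + 7.11×88 = 505.78 + 824.23 + 625.68 = 1955.69
ΣP(Mar 2010)Q(Mar 2010) = 43.70×11 + 12.65×59 + 7.10×88 = 480.7 + 746.35 + 624.8 = 1851.85
link = 1955.69/1851.85 = 1.056074
Chained index = 100 × 0.995959 × 1.083066 × 1.056074 = 113.9176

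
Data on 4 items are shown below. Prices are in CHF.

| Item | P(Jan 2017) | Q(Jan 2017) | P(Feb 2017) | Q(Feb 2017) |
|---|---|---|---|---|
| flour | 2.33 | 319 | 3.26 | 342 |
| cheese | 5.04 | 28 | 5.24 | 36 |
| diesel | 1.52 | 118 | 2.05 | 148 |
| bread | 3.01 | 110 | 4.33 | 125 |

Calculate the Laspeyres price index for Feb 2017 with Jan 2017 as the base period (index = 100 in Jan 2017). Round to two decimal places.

136.56

Laspeyres price index uses base-period quantities as weights.
ΣP(Feb 2017)·Q(Jan 2017) = 3.26×319 + 5.24×28 + 2.05×118 + 4.33×110 = 1039.94 + 146.72 + 241.9 + 476.3 = 1904.86
ΣP(Jan 2017)·Q(Jan 2017) = 2.33×319 + 5.04×28 + 1.52×118 + 3.01×110 = 743.27 + 141.12 + 179.36 + 331.1 = 1394.85
Index = 1904.86 / 1394.85 × 100 = 136.5638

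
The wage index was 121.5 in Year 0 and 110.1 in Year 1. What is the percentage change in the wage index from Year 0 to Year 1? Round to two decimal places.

Change = (110.1 − 121.5) / 121.5 × 100
       = -11.4 / 121.5 × 100 = -9.3827%

-9.38%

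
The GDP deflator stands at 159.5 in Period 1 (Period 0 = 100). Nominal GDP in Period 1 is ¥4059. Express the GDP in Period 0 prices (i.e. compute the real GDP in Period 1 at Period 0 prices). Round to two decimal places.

Real = Nominal ÷ (Index/100) = 4059 ÷ (159.5/100)
     = 4059 ÷ 1.595 = 2544.8276

2544.83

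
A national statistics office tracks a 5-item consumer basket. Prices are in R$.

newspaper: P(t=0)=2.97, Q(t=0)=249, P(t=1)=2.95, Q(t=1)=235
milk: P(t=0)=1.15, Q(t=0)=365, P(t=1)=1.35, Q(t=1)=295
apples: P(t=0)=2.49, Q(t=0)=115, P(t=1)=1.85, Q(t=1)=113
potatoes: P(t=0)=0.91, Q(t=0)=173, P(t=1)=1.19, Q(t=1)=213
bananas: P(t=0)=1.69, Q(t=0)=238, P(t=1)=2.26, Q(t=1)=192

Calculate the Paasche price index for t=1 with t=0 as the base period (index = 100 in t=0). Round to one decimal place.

Paasche price index uses current-period quantities as weights.
ΣP(t=1)·Q(t=1) = 2.95×235 + 1.35×295 + 1.85×113 + 1.19×213 + 2.26×192 = 693.25 + 398.25 + 209.05 + 253.47 + 433.92 = 1987.94
ΣP(t=0)·Q(t=1) = 2.97×235 + 1.15×295 + 2.49×113 + 0.91×213 + 1.69×192 = 697.95 + 339.25 + 281.37 + 193.83 + 324.48 = 1836.88
Index = 1987.94 / 1836.88 × 100 = 108.2237

108.2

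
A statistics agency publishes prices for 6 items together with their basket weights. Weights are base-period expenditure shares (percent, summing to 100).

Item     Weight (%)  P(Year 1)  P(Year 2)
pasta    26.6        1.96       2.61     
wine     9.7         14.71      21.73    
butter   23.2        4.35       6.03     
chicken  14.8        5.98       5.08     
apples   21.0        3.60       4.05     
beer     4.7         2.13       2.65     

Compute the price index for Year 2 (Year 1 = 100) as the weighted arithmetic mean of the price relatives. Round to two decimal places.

pasta: 26.6 × (2.61/1.96) = 26.6 × 1.331633 = 35.4214
wine: 9.7 × (21.73/14.71) = 9.7 × 1.477226 = 14.3291
butter: 23.2 × (6.03/4.35) = 23.2 × 1.386207 = 32.1600
chicken: 14.8 × (5.08/5.98) = 14.8 × 0.849498 = 12.5726
apples: 21.0 × (4.05/3.60) = 21.0 × 1.125000 = 23.6250
beer: 4.7 × (2.65/2.13) = 4.7 × 1.244131 = 5.8474
Index = Σ wᵢ·(p₁ᵢ/p₀ᵢ) = 35.4214 + 14.3291 + 32.1600 + 12.5726 + 23.6250 + 5.8474 = 123.9555

123.96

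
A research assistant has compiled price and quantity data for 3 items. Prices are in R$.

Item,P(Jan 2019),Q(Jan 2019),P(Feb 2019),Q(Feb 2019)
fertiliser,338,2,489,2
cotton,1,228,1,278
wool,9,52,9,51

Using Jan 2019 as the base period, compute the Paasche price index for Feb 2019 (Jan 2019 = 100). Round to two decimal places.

Paasche price index uses current-period quantities as weights.
ΣP(Feb 2019)·Q(Feb 2019) = 489×2 + 1×278 + 9×51 = 978 + 278 + 459 = 1715
ΣP(Jan 2019)·Q(Feb 2019) = 338×2 + 1×278 + 9×51 = 676 + 278 + 459 = 1413
Index = 1715 / 1413 × 100 = 121.3730

121.37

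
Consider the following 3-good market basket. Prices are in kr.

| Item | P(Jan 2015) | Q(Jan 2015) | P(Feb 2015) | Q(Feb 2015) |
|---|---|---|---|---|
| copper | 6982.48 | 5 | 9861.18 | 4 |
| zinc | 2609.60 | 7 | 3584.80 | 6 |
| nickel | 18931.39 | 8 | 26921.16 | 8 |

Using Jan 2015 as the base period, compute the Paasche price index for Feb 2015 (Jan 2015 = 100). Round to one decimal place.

141.7

Paasche price index uses current-period quantities as weights.
ΣP(Feb 2015)·Q(Feb 2015) = 9861.18×4 + 3584.80×6 + 26921.16×8 = 39444.72 + 21508.8 + 215369.28 = 276322.8
ΣP(Jan 2015)·Q(Feb 2015) = 6982.48×4 + 2609.60×6 + 18931.39×8 = 27929.92 + 15657.6 + 151451.12 = 195038.64
Index = 276322.8 / 195038.64 × 100 = 141.6759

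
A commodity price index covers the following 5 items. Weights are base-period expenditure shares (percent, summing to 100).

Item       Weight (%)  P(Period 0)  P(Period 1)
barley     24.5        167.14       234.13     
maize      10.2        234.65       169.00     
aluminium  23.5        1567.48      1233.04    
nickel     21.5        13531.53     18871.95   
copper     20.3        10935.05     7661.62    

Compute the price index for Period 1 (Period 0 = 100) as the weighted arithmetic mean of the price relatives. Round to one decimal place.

104.4

barley: 24.5 × (234.13/167.14) = 24.5 × 1.400802 = 34.3196
maize: 10.2 × (169.00/234.65) = 10.2 × 0.720222 = 7.3463
aluminium: 23.5 × (1233.04/1567.48) = 23.5 × 0.786638 = 18.4860
nickel: 21.5 × (18871.95/13531.53) = 21.5 × 1.394665 = 29.9853
copper: 20.3 × (7661.62/10935.05) = 20.3 × 0.700648 = 14.2232
Index = Σ wᵢ·(p₁ᵢ/p₀ᵢ) = 34.3196 + 7.3463 + 18.4860 + 29.9853 + 14.2232 = 104.3604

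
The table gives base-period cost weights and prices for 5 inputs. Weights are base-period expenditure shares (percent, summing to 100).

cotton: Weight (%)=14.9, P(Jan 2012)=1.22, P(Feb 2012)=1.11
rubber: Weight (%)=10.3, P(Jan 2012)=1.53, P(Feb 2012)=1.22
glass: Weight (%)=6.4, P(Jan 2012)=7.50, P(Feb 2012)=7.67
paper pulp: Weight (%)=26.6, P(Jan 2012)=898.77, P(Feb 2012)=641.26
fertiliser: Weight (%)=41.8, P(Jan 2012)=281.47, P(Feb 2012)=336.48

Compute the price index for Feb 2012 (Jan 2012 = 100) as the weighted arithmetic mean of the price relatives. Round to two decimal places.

cotton: 14.9 × (1.11/1.22) = 14.9 × 0.909836 = 13.5566
rubber: 10.3 × (1.22/1.53) = 10.3 × 0.797386 = 8.2131
glass: 6.4 × (7.67/7.50) = 6.4 × 1.022667 = 6.5451
paper pulp: 26.6 × (641.26/898.77) = 26.6 × 0.713486 = 18.9787
fertiliser: 41.8 × (336.48/281.47) = 41.8 × 1.195438 = 49.9693
Index = Σ wᵢ·(p₁ᵢ/p₀ᵢ) = 13.5566 + 8.2131 + 6.5451 + 18.9787 + 49.9693 = 97.2627

97.26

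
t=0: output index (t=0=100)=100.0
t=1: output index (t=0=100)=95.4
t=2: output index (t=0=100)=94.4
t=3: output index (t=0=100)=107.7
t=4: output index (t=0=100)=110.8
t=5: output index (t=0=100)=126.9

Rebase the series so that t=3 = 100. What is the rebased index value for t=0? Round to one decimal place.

92.9

Rebased(t=0) = 100.0 / 107.7 × 100 = 92.8505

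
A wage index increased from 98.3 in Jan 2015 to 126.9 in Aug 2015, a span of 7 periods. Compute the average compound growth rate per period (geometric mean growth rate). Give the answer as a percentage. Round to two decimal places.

3.72%

Growth factor = (126.9/98.3)^(1/7) = (1.290946)^(1/7) = 1.037156
Growth rate = 1.037156 − 1 = 0.037156 = 3.7156%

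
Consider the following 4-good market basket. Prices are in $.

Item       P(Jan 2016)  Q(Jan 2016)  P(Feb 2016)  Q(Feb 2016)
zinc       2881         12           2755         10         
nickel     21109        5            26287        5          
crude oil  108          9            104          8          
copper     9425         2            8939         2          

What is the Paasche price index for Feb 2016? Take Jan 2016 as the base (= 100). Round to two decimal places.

Paasche price index uses current-period quantities as weights.
ΣP(Feb 2016)·Q(Feb 2016) = 2755×10 + 26287×5 + 104×8 + 8939×2 = 27550 + 131435 + 832 + 17878 = 177695
ΣP(Jan 2016)·Q(Feb 2016) = 2881×10 + 21109×5 + 108×8 + 9425×2 = 28810 + 105545 + 864 + 18850 = 154069
Index = 177695 / 154069 × 100 = 115.3347

115.33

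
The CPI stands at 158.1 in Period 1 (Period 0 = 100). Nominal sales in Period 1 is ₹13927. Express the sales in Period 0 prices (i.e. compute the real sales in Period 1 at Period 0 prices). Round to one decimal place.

Real = Nominal ÷ (Index/100) = 13927 ÷ (158.1/100)
     = 13927 ÷ 1.581 = 8808.9817

8809.0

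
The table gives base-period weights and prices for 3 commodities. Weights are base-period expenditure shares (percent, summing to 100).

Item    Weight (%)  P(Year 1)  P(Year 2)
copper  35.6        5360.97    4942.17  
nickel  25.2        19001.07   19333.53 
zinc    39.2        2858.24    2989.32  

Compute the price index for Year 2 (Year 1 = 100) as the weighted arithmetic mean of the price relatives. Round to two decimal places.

copper: 35.6 × (4942.17/5360.97) = 35.6 × 0.921880 = 32.8189
nickel: 25.2 × (19333.53/19001.07) = 25.2 × 1.017497 = 25.6409
zinc: 39.2 × (2989.32/2858.24) = 39.2 × 1.045860 = 40.9977
Index = Σ wᵢ·(p₁ᵢ/p₀ᵢ) = 32.8189 + 25.6409 + 40.9977 = 99.4576

99.46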